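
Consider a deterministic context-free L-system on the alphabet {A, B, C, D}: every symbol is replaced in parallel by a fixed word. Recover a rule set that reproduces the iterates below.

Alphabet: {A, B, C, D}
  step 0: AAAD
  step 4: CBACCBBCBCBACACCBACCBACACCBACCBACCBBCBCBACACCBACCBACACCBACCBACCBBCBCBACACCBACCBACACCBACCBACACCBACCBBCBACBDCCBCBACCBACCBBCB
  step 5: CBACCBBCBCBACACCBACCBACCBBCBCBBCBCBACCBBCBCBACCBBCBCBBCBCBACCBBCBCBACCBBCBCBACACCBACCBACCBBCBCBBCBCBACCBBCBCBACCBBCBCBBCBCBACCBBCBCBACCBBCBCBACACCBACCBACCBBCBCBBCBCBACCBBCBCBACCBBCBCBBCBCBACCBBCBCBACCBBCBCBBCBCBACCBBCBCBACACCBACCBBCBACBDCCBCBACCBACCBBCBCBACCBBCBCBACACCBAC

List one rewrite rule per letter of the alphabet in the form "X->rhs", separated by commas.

A->CBB, B->AC, C->CB, D->BDC

  step 4 ⇒ step 5: CBACCBBCBCBACACCBACCBACACCBACCBACCBBCBCBACACCBACCBACACCBACCBACCBBCBCBACACCBACCBACACCBACCBACACCBACCBBCBACBDCCBCBACCBACCBBCB ⇒ CB·AC·CBB·CB·CB·AC·AC·CB·AC·CB·AC·CBB·CB·CBB·CB·CB·AC·CBB·CB·CB·AC·CBB·CB·CBB·CB·CB·AC·CBB·CB·CB·AC·CBB·CB·CB·AC·AC·CB·AC·CB·AC·CBB·CB·CBB·CB·CB·AC·CBB·CB·CB·AC·CBB·CB·CBB·CB·CB·AC·CBB·CB·CB·AC·CBB·CB·CB·AC·AC·CB·AC·CB·AC·CBB·CB·CBB·CB·CB·AC·CBB·CB·CB·AC·CBB·CB·CBB·CB·CB·AC·CBB·CB·CB·AC·CBB·CB·CBB·CB·CB·AC·CBB·CB·CB·AC·AC·CB·AC·CBB·CB·AC·BDC·CB·CB·AC·CB·AC·CBB·CB·CB·AC·CBB·CB·CB·AC·AC·CB·AC
    A ↦ CBB
    B ↦ AC
    C ↦ CB
    D ↦ BDC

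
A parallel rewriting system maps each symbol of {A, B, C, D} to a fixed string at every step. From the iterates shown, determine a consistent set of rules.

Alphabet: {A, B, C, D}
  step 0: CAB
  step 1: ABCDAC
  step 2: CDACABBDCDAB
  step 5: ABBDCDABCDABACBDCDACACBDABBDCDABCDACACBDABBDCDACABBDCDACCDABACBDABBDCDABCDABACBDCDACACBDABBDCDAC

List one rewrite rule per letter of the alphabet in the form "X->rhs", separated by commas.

A->CD, B->AC, C->AB, D->BD

  step 1 ⇒ step 2: ABCDAC ⇒ CD·AC·AB·BD·CD·AB
    A ↦ CD
    B ↦ AC
    C ↦ AB
    D ↦ BD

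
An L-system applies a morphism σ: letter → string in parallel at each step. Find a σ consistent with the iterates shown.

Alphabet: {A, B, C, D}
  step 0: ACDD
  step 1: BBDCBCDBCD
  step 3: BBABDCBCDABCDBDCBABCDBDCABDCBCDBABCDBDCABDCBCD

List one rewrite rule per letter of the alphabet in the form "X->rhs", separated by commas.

A->B, B->A, C->BDC, D->BCD

  step 0 ⇒ step 1: ACDD ⇒ B·BDC·BCD·BCD
    A ↦ B
    C ↦ BDC
    D ↦ BCD
    B ↦ A  (constrained at step 1)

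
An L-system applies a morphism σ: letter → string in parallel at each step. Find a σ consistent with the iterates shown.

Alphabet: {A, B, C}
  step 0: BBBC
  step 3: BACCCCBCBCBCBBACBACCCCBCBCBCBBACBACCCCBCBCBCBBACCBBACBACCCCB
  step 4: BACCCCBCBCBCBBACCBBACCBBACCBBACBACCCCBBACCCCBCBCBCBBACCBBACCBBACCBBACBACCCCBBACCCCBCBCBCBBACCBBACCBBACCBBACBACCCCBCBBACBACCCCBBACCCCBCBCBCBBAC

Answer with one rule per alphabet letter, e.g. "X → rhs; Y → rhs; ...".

  step 3 ⇒ step 4: BACCCCBCBCBCBBACBACCCCBCBCBCBBACBACCCCBCBCBCBBACCBBACBACCCCB ⇒ BAC·CC·CB·CB·CB·CB·BAC·CB·BAC·CB·BAC·CB·BAC·BAC·CC·CB·BAC·CC·CB·CB·CB·CB·BAC·CB·BAC·CB·BAC·CB·BAC·BAC·CC·CB·BAC·CC·CB·CB·CB·CB·BAC·CB·BAC·CB·BAC·CB·BAC·BAC·CC·CB·CB·BAC·BAC·CC·CB·BAC·CC·CB·CB·CB·CB·BAC
    A ↦ CC
    B ↦ BAC
    C ↦ CB

A->CC, B->BAC, C->CB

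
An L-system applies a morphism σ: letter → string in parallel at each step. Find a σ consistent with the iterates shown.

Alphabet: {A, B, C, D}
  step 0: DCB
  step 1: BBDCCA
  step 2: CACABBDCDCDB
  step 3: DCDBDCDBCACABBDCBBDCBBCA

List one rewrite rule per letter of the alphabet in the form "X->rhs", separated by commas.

  step 2 ⇒ step 3: CACABBDCDCDB ⇒ DC·DB·DC·DB·CA·CA·BB·DC·BB·DC·BB·CA
    A ↦ DB
    B ↦ CA
    C ↦ DC
    D ↦ BB

A->DB, B->CA, C->DC, D->BB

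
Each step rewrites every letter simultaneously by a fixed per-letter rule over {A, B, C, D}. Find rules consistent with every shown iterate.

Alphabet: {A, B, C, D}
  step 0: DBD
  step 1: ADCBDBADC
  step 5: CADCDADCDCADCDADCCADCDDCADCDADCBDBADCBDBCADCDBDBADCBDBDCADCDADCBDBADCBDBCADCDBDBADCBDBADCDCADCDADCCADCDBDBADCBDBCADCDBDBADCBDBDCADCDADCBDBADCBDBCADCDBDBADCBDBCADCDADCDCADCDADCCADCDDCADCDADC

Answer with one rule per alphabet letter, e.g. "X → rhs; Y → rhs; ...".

A->C, B->BDB, C->D, D->ADC

  step 0 ⇒ step 1: DBD ⇒ ADC·BDB·ADC
    B ↦ BDB
    D ↦ ADC
    A ↦ C  (constrained at step 1)
    C ↦ D  (constrained at step 1)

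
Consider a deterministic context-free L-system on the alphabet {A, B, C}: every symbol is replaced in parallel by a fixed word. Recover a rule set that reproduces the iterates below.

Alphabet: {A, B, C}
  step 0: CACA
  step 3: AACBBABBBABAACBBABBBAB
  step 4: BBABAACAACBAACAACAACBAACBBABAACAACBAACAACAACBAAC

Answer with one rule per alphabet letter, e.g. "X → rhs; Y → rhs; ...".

A->B, B->AAC, C->AB

  step 3 ⇒ step 4: AACBBABBBABAACBBABBBAB ⇒ B·B·AB·AAC·AAC·B·AAC·AAC·AAC·B·AAC·B·B·AB·AAC·AAC·B·AAC·AAC·AAC·B·AAC
    A ↦ B
    B ↦ AAC
    C ↦ AB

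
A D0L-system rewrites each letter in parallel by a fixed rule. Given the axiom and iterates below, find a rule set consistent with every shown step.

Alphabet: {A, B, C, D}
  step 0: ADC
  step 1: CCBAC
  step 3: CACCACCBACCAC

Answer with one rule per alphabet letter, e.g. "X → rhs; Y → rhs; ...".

  step 0 ⇒ step 1: ADC ⇒ C·CB·AC
    A ↦ C
    C ↦ AC
    D ↦ CB
    B ↦ D  (constrained at step 1)

A->C, B->D, C->AC, D->CB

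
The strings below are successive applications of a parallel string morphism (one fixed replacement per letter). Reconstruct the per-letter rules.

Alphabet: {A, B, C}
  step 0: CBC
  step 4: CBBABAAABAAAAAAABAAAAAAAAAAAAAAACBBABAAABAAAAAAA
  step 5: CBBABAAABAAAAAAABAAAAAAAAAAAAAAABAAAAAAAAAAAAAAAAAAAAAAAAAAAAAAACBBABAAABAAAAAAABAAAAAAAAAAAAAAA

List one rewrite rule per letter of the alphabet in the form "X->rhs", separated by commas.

  step 4 ⇒ step 5: CBBABAAABAAAAAAABAAAAAAAAAAAAAAACBBABAAABAAAAAAA ⇒ CB·BA·BA·AA·BA·AA·AA·AA·BA·AA·AA·AA·AA·AA·AA·AA·BA·AA·AA·AA·AA·AA·AA·AA·AA·AA·AA·AA·AA·AA·AA·AA·CB·BA·BA·AA·BA·AA·AA·AA·BA·AA·AA·AA·AA·AA·AA·AA
    A ↦ AA
    B ↦ BA
    C ↦ CB

A->AA, B->BA, C->CB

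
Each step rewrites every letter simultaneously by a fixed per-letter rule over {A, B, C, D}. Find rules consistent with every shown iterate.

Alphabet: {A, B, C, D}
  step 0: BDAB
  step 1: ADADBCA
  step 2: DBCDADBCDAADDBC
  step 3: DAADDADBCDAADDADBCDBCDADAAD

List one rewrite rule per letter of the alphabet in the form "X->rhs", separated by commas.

A->DBC, B->A, C->D, D->DA

  step 2 ⇒ step 3: DBCDADBCDAADDBC ⇒ DA·A·D·DA·DBC·DA·A·D·DA·DBC·DBC·DA·DA·A·D
    A ↦ DBC
    B ↦ A
    C ↦ D
    D ↦ DA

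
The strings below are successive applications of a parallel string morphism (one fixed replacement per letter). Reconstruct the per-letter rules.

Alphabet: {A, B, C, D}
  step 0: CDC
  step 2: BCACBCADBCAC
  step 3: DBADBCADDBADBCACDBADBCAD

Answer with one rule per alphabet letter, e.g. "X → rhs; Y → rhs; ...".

A->BC, B->DB, C->AD, D->AC

  step 2 ⇒ step 3: BCACBCADBCAC ⇒ DB·AD·BC·AD·DB·AD·BC·AC·DB·AD·BC·AD
    A ↦ BC
    B ↦ DB
    C ↦ AD
    D ↦ AC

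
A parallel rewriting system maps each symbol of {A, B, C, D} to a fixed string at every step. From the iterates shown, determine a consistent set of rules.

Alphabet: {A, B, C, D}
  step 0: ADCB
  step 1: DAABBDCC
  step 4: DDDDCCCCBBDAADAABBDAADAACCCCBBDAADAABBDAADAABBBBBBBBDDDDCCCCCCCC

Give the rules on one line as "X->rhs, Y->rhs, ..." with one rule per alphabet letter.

A->DAA, B->CC, C->D, D->BB

  step 0 ⇒ step 1: ADCB ⇒ DAA·BB·D·CC
    A ↦ DAA
    B ↦ CC
    C ↦ D
    D ↦ BB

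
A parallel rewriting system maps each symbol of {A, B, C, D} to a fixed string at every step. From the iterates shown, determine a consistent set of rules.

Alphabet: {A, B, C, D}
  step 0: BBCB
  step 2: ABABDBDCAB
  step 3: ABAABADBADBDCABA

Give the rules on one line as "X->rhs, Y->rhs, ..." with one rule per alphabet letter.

  step 2 ⇒ step 3: ABABDBDCAB ⇒ AB·A·AB·A·DB·A·DB·DC·AB·A
    A ↦ AB
    B ↦ A
    C ↦ DC
    D ↦ DB

A->AB, B->A, C->DC, D->DB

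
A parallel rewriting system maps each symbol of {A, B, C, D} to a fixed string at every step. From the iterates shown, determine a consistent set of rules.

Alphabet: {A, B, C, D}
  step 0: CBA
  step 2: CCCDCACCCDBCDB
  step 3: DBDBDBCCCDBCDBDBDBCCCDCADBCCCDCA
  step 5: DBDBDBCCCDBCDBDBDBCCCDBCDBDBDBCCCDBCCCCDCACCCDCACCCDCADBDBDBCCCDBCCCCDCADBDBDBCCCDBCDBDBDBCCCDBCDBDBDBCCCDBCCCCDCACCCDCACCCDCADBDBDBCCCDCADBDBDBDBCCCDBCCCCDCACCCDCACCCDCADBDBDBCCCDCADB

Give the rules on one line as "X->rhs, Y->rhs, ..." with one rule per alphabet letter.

  step 2 ⇒ step 3: CCCDCACCCDBCDB ⇒ DB·DB·DB·CCC·DB·C·DB·DB·DB·CCC·DCA·DB·CCC·DCA
    A ↦ C
    B ↦ DCA
    C ↦ DB
    D ↦ CCC

A->C, B->DCA, C->DB, D->CCC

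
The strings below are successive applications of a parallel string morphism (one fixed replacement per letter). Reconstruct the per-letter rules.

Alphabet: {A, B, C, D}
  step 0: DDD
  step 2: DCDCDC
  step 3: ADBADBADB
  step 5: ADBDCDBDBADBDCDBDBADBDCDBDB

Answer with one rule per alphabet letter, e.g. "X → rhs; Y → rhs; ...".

  step 2 ⇒ step 3: DCDCDC ⇒ A·DB·A·DB·A·DB
    C ↦ DB
    D ↦ A
    A ↦ DC  (constrained at step 3)
    B ↦ CC  (constrained at step 3)

A->DC, B->CC, C->DB, D->A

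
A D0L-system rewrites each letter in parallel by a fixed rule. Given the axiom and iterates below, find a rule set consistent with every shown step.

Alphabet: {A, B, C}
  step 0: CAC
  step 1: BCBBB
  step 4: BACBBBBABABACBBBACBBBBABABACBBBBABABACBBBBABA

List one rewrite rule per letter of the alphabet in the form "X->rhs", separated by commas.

  step 0 ⇒ step 1: CAC ⇒ B·CBB·B
    A ↦ CBB
    C ↦ B
    B ↦ BA  (constrained at step 1)

A->CBB, B->BA, C->B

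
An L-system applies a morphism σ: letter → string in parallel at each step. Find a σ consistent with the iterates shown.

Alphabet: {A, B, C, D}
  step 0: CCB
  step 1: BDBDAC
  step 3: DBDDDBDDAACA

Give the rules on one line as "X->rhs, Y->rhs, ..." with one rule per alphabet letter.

A->D, B->AC, C->BD, D->A

  step 0 ⇒ step 1: CCB ⇒ BD·BD·AC
    B ↦ AC
    C ↦ BD
    A ↦ D  (constrained at step 1)
    D ↦ A  (constrained at step 1)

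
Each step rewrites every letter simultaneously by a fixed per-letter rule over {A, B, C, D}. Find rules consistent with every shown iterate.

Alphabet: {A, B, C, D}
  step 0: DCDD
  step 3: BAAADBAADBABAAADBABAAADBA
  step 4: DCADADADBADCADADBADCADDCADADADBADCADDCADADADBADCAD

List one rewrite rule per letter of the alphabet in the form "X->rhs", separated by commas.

  step 3 ⇒ step 4: BAAADBAADBABAAADBABAAADBA ⇒ DC·AD·AD·AD·BA·DC·AD·AD·BA·DC·AD·DC·AD·AD·AD·BA·DC·AD·DC·AD·AD·AD·BA·DC·AD
    A ↦ AD
    B ↦ DC
    D ↦ BA
    C ↦ A  (constrained at step 0)

A->AD, B->DC, C->A, D->BA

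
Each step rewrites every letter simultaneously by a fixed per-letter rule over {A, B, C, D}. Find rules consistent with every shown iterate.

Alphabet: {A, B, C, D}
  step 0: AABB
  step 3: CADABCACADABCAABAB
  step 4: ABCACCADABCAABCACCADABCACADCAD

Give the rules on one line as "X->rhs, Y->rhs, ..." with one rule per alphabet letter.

  step 3 ⇒ step 4: CADABCACADABCAABAB ⇒ AB·CA·C·CA·D·AB·CA·AB·CA·C·CA·D·AB·CA·CA·D·CA·D
    A ↦ CA
    B ↦ D
    C ↦ AB
    D ↦ C

A->CA, B->D, C->AB, D->C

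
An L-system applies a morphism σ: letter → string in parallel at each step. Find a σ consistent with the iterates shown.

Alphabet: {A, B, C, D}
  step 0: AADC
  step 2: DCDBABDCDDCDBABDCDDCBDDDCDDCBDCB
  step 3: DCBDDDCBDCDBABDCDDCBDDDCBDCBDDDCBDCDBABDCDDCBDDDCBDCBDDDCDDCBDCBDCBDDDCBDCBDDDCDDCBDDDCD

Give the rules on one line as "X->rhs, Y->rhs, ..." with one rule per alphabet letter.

  step 2 ⇒ step 3: DCDBABDCDDCDBABDCDDCBDDDCDDCBDCB ⇒ DCB·DD·DCB·DCD·BAB·DCD·DCB·DD·DCB·DCB·DD·DCB·DCD·BAB·DCD·DCB·DD·DCB·DCB·DD·DCD·DCB·DCB·DCB·DD·DCB·DCB·DD·DCD·DCB·DD·DCD
    A ↦ BAB
    B ↦ DCD
    C ↦ DD
    D ↦ DCB

A->BAB, B->DCD, C->DD, D->DCB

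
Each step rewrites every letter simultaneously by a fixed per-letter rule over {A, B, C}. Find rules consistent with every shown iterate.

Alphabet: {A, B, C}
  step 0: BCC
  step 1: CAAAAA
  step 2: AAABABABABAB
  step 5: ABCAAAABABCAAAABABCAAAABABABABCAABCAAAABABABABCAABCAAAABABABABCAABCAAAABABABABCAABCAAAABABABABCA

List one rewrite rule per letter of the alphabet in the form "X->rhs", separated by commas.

  step 1 ⇒ step 2: CAAAAA ⇒ AA·AB·AB·AB·AB·AB
    A ↦ AB
    C ↦ AA
  step 0 ⇒ step 1: BCC ⇒ CA·AA·AA
    B ↦ CA

A->AB, B->CA, C->AA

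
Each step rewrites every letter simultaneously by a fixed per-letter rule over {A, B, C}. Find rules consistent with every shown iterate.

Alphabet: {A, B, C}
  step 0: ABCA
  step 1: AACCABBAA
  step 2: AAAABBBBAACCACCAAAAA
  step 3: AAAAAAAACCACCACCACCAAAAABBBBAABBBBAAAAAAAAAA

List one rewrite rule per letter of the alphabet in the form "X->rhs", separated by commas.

A->AA, B->CCA, C->BB

  step 2 ⇒ step 3: AAAABBBBAACCACCAAAAA ⇒ AA·AA·AA·AA·CCA·CCA·CCA·CCA·AA·AA·BB·BB·AA·BB·BB·AA·AA·AA·AA·AA
    A ↦ AA
    B ↦ CCA
    C ↦ BB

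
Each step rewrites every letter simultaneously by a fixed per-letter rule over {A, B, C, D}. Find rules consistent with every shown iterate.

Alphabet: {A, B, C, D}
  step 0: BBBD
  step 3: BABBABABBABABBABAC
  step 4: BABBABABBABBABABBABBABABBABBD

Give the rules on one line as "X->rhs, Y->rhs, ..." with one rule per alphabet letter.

  step 3 ⇒ step 4: BABBABABBABABBABAC ⇒ BA·B·BA·BA·B·BA·B·BA·BA·B·BA·B·BA·BA·B·BA·B·BD
    A ↦ B
    B ↦ BA
    C ↦ BD
    D ↦ C  (constrained at step 0)

A->B, B->BA, C->BD, D->C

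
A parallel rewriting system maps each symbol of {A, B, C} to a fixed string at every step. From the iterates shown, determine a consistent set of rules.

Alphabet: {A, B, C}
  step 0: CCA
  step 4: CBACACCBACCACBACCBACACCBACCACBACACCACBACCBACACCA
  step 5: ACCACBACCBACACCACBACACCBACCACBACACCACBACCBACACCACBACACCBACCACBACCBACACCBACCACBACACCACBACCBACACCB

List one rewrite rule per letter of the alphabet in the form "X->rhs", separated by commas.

A->CB, B->CA, C->AC

  step 4 ⇒ step 5: CBACACCBACCACBACCBACACCBACCACBACACCACBACCBACACCA ⇒ AC·CA·CB·AC·CB·AC·AC·CA·CB·AC·AC·CB·AC·CA·CB·AC·AC·CA·CB·AC·CB·AC·AC·CA·CB·AC·AC·CB·AC·CA·CB·AC·CB·AC·AC·CB·AC·CA·CB·AC·AC·CA·CB·AC·CB·AC·AC·CB
    A ↦ CB
    B ↦ CA
    C ↦ AC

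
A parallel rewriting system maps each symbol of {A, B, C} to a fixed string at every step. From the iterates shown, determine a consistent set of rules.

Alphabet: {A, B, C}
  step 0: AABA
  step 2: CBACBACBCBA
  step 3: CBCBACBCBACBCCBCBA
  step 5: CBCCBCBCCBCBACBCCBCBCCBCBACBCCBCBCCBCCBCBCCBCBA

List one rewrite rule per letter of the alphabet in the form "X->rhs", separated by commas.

A->BA, B->C, C->CB

  step 2 ⇒ step 3: CBACBACBCBA ⇒ CB·C·BA·CB·C·BA·CB·C·CB·C·BA
    A ↦ BA
    B ↦ C
    C ↦ CB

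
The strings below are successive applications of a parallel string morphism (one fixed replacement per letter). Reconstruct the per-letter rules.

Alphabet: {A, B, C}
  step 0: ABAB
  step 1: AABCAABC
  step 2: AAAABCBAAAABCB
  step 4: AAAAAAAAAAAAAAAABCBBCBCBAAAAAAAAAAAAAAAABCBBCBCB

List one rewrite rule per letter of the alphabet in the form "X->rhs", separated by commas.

A->AA, B->BC, C->B

  step 1 ⇒ step 2: AABCAABC ⇒ AA·AA·BC·B·AA·AA·BC·B
    A ↦ AA
    B ↦ BC
    C ↦ B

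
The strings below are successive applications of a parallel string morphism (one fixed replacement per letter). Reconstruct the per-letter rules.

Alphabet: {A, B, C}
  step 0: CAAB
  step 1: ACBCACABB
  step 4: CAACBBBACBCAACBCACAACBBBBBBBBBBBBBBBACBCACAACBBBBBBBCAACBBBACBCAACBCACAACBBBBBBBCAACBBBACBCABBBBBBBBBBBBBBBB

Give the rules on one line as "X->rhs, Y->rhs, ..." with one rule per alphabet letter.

A->CA, B->BB, C->ACB

  step 0 ⇒ step 1: CAAB ⇒ ACB·CA·CA·BB
    A ↦ CA
    B ↦ BB
    C ↦ ACB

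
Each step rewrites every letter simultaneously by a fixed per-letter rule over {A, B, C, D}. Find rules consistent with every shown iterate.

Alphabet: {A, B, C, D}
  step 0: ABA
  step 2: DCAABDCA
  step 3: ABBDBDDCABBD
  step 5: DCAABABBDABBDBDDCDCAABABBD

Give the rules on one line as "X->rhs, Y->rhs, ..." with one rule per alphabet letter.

  step 2 ⇒ step 3: DCAABDCA ⇒ A·B·BD·BD·DC·A·B·BD
    A ↦ BD
    B ↦ DC
    C ↦ B
    D ↦ A

A->BD, B->DC, C->B, D->A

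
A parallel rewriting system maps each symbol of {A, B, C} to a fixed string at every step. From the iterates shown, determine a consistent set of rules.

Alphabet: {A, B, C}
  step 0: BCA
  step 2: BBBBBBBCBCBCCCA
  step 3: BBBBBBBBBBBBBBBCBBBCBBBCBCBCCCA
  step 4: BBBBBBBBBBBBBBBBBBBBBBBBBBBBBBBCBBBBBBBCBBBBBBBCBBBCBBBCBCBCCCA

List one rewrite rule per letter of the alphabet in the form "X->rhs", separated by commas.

  step 3 ⇒ step 4: BBBBBBBBBBBBBBBCBBBCBBBCBCBCCCA ⇒ BB·BB·BB·BB·BB·BB·BB·BB·BB·BB·BB·BB·BB·BB·BB·BC·BB·BB·BB·BC·BB·BB·BB·BC·BB·BC·BB·BC·BC·BC·CCA
    A ↦ CCA
    B ↦ BB
    C ↦ BC

A->CCA, B->BB, C->BC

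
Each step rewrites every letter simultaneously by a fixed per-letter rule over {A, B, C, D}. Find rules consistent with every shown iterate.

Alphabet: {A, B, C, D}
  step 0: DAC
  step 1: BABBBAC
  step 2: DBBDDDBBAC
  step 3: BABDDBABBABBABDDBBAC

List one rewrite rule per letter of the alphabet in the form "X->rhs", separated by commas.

  step 2 ⇒ step 3: DBBDDDBBAC ⇒ BAB·D·D·BAB·BAB·BAB·D·D·BB·AC
    A ↦ BB
    B ↦ D
    C ↦ AC
    D ↦ BAB

A->BB, B->D, C->AC, D->BAB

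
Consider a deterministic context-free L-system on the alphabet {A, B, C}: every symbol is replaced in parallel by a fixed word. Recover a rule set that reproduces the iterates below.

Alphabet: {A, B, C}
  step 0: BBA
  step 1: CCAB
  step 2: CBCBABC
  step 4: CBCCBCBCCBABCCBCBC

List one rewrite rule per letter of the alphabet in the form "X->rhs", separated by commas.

A->AB, B->C, C->CB

  step 1 ⇒ step 2: CCAB ⇒ CB·CB·AB·C
    A ↦ AB
    B ↦ C
    C ↦ CB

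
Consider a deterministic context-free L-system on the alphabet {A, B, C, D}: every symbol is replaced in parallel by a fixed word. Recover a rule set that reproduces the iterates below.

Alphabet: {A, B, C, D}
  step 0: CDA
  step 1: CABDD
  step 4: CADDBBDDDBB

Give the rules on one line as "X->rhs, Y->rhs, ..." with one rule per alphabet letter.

A->DD, B->D, C->CA, D->B

  step 0 ⇒ step 1: CDA ⇒ CA·B·DD
    A ↦ DD
    C ↦ CA
    D ↦ B
    B ↦ D  (constrained at step 1)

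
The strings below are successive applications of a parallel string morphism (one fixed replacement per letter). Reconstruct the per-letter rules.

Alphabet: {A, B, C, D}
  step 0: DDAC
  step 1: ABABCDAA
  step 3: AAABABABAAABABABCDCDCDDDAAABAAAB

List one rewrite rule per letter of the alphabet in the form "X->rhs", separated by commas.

  step 0 ⇒ step 1: DDAC ⇒ AB·AB·CD·AA
    A ↦ CD
    C ↦ AA
    D ↦ AB
    B ↦ DD  (constrained at step 1)

A->CD, B->DD, C->AA, D->AB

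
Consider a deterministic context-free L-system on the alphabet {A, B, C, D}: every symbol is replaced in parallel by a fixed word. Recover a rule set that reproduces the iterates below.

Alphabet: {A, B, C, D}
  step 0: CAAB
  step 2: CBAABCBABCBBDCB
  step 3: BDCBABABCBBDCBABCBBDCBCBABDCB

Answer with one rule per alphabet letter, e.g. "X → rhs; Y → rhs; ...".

A->AB, B->CB, C->BD, D->A

  step 2 ⇒ step 3: CBAABCBABCBBDCB ⇒ BD·CB·AB·AB·CB·BD·CB·AB·CB·BD·CB·CB·A·BD·CB
    A ↦ AB
    B ↦ CB
    C ↦ BD
    D ↦ A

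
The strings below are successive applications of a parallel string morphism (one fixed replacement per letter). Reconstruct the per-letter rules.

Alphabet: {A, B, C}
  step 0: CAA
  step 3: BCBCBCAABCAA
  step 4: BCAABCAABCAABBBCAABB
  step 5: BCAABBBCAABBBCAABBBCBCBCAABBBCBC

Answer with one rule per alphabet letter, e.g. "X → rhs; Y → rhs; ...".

A->B, B->BC, C->AA

  step 4 ⇒ step 5: BCAABCAABCAABBBCAABB ⇒ BC·AA·B·B·BC·AA·B·B·BC·AA·B·B·BC·BC·BC·AA·B·B·BC·BC
    A ↦ B
    B ↦ BC
    C ↦ AA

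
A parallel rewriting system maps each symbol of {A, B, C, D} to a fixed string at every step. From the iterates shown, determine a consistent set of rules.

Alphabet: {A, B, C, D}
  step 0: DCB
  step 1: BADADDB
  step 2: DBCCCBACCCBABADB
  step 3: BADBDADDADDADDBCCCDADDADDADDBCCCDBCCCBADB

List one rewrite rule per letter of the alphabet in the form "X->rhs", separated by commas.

A->CCC, B->DB, C->DAD, D->BA

  step 2 ⇒ step 3: DBCCCBACCCBABADB ⇒ BA·DB·DAD·DAD·DAD·DB·CCC·DAD·DAD·DAD·DB·CCC·DB·CCC·BA·DB
    A ↦ CCC
    B ↦ DB
    C ↦ DAD
    D ↦ BA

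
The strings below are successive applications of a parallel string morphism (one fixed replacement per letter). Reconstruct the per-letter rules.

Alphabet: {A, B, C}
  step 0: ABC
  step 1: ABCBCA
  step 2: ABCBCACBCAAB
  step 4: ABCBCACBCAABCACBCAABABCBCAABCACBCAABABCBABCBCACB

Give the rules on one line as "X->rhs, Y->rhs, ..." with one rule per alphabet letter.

  step 1 ⇒ step 2: ABCBCA ⇒ AB·CB·CA·CB·CA·AB
    A ↦ AB
    B ↦ CB
    C ↦ CA

A->AB, B->CB, C->CA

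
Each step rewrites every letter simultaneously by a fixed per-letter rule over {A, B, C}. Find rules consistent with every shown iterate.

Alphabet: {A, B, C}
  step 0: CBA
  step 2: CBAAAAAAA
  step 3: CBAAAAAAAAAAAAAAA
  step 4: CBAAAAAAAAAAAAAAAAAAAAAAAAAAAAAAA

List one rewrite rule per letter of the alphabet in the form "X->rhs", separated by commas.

  step 3 ⇒ step 4: CBAAAAAAAAAAAAAAA ⇒ CB·A·AA·AA·AA·AA·AA·AA·AA·AA·AA·AA·AA·AA·AA·AA·AA
    A ↦ AA
    B ↦ A
    C ↦ CB

A->AA, B->A, C->CB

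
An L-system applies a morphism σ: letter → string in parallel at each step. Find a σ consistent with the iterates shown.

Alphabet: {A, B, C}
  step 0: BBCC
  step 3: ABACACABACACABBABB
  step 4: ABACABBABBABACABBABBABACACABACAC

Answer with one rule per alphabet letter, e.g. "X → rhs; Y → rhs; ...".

  step 3 ⇒ step 4: ABACACABACACABBABB ⇒ AB·AC·AB·B·AB·B·AB·AC·AB·B·AB·B·AB·AC·AC·AB·AC·AC
    A ↦ AB
    B ↦ AC
    C ↦ B

A->AB, B->AC, C->B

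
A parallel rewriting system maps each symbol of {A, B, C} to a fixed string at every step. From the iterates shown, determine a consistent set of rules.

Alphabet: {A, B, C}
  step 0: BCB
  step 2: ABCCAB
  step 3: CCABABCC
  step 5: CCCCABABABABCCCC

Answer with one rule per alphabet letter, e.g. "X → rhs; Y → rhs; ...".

  step 2 ⇒ step 3: ABCCAB ⇒ C·C·AB·AB·C·C
    A ↦ C
    B ↦ C
    C ↦ AB

A->C, B->C, C->AB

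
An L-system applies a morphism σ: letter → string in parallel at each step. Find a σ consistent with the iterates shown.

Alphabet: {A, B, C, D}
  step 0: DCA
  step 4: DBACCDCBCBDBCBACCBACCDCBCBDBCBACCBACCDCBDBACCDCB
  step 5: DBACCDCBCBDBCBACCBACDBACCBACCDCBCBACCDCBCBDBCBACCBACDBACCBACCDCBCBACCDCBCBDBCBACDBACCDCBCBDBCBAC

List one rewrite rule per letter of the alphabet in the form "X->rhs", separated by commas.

  step 4 ⇒ step 5: DBACCDCBCBDBCBACCBACCDCBCBDBCBACCBACCDCBDBACCDCB ⇒ DB·AC·CD·CB·CB·DB·CB·AC·CB·AC·DB·AC·CB·AC·CD·CB·CB·AC·CD·CB·CB·DB·CB·AC·CB·AC·DB·AC·CB·AC·CD·CB·CB·AC·CD·CB·CB·DB·CB·AC·DB·AC·CD·CB·CB·DB·CB·AC
    A ↦ CD
    B ↦ AC
    C ↦ CB
    D ↦ DB

A->CD, B->AC, C->CB, D->DB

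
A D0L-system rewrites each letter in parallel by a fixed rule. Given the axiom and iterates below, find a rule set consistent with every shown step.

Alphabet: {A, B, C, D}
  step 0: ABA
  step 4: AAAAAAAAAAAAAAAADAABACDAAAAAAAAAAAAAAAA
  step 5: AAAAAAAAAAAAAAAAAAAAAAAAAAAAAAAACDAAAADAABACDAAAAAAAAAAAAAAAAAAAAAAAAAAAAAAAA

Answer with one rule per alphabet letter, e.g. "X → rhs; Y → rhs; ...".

A->AA, B->D, C->BA, D->CD

  step 4 ⇒ step 5: AAAAAAAAAAAAAAAADAABACDAAAAAAAAAAAAAAAA ⇒ AA·AA·AA·AA·AA·AA·AA·AA·AA·AA·AA·AA·AA·AA·AA·AA·CD·AA·AA·D·AA·BA·CD·AA·AA·AA·AA·AA·AA·AA·AA·AA·AA·AA·AA·AA·AA·AA·AA
    A ↦ AA
    B ↦ D
    C ↦ BA
    D ↦ CD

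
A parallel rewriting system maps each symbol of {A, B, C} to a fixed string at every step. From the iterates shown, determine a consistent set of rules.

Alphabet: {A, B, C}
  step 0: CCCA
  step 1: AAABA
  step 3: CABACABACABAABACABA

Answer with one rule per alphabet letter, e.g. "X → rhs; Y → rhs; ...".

A->BA, B->CA, C->A

  step 0 ⇒ step 1: CCCA ⇒ A·A·A·BA
    A ↦ BA
    C ↦ A
    B ↦ CA  (constrained at step 1)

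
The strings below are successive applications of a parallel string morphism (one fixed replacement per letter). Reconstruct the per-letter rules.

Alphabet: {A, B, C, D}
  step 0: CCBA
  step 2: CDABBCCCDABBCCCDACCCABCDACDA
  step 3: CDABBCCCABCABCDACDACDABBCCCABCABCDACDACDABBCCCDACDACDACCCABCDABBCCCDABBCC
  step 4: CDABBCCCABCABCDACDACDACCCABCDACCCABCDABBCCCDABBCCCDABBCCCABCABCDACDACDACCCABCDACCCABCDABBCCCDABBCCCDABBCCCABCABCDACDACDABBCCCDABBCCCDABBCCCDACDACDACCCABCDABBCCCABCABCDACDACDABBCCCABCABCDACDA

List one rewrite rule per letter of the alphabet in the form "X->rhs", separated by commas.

A->CC, B->CAB, C->CDA, D->BB

  step 3 ⇒ step 4: CDABBCCCABCABCDACDACDABBCCCABCABCDACDACDABBCCCDACDACDACCCABCDABBCCCDABBCC ⇒ CDA·BB·CC·CAB·CAB·CDA·CDA·CDA·CC·CAB·CDA·CC·CAB·CDA·BB·CC·CDA·BB·CC·CDA·BB·CC·CAB·CAB·CDA·CDA·CDA·CC·CAB·CDA·CC·CAB·CDA·BB·CC·CDA·BB·CC·CDA·BB·CC·CAB·CAB·CDA·CDA·CDA·BB·CC·CDA·BB·CC·CDA·BB·CC·CDA·CDA·CDA·CC·CAB·CDA·BB·CC·CAB·CAB·CDA·CDA·CDA·BB·CC·CAB·CAB·CDA·CDA
    A ↦ CC
    B ↦ CAB
    C ↦ CDA
    D ↦ BB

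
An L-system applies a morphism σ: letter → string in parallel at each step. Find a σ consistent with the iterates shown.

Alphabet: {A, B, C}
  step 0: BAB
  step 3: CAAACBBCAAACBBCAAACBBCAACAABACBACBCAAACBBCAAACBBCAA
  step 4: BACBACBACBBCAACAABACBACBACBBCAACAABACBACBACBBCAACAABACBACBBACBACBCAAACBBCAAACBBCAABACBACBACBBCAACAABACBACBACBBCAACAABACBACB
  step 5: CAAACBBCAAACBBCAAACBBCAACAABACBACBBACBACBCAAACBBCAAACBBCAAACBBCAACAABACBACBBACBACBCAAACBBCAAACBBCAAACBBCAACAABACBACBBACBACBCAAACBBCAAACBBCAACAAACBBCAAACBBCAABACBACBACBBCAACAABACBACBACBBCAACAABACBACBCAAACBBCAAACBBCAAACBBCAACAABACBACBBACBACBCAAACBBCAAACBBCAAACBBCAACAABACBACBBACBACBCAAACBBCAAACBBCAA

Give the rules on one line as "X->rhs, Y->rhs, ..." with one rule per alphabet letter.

A->ACB, B->CAA, C->B

  step 4 ⇒ step 5: BACBACBACBBCAACAABACBACBACBBCAACAABACBACBACBBCAACAABACBACBBACBACBCAAACBBCAAACBBCAABACBACBACBBCAACAABACBACBACBBCAACAABACBACB ⇒ CAA·ACB·B·CAA·ACB·B·CAA·ACB·B·CAA·CAA·B·ACB·ACB·B·ACB·ACB·CAA·ACB·B·CAA·ACB·B·CAA·ACB·B·CAA·CAA·B·ACB·ACB·B·ACB·ACB·CAA·ACB·B·CAA·ACB·B·CAA·ACB·B·CAA·CAA·B·ACB·ACB·B·ACB·ACB·CAA·ACB·B·CAA·ACB·B·CAA·CAA·ACB·B·CAA·ACB·B·CAA·B·ACB·ACB·ACB·B·CAA·CAA·B·ACB·ACB·ACB·B·CAA·CAA·B·ACB·ACB·CAA·ACB·B·CAA·ACB·B·CAA·ACB·B·CAA·CAA·B·ACB·ACB·B·ACB·ACB·CAA·ACB·B·CAA·ACB·B·CAA·ACB·B·CAA·CAA·B·ACB·ACB·B·ACB·ACB·CAA·ACB·B·CAA·ACB·B·CAA
    A ↦ ACB
    B ↦ CAA
    C ↦ B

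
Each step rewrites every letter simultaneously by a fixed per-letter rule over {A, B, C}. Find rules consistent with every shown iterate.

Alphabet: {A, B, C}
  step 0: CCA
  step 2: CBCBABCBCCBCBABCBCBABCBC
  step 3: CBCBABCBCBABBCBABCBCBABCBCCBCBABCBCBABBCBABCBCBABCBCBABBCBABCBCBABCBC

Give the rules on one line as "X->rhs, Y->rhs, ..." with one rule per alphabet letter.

A->BC, B->BAB, C->CBC

  step 2 ⇒ step 3: CBCBABCBCCBCBABCBCBABCBC ⇒ CBC·BAB·CBC·BAB·BC·BAB·CBC·BAB·CBC·CBC·BAB·CBC·BAB·BC·BAB·CBC·BAB·CBC·BAB·BC·BAB·CBC·BAB·CBC
    A ↦ BC
    B ↦ BAB
    C ↦ CBC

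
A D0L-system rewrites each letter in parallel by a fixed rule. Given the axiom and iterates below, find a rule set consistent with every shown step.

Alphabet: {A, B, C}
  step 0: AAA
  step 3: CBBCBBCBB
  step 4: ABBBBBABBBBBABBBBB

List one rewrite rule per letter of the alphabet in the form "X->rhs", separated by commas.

  step 3 ⇒ step 4: CBBCBBCBB ⇒ AB·BB·BB·AB·BB·BB·AB·BB·BB
    B ↦ BB
    C ↦ AB
    A ↦ C  (constrained at step 0)

A->C, B->BB, C->AB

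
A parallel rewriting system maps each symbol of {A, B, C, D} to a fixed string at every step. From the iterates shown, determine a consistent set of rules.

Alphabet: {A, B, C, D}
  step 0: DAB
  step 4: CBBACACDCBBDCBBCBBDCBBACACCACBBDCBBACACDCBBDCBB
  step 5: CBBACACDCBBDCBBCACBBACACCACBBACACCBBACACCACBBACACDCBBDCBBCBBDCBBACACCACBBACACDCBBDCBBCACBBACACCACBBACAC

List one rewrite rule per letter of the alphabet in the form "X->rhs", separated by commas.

  step 4 ⇒ step 5: CBBACACDCBBDCBBCBBDCBBACACCACBBDCBBACACDCBBDCBB ⇒ CBB·AC·AC·D·CBB·D·CBB·CA·CBB·AC·AC·CA·CBB·AC·AC·CBB·AC·AC·CA·CBB·AC·AC·D·CBB·D·CBB·CBB·D·CBB·AC·AC·CA·CBB·AC·AC·D·CBB·D·CBB·CA·CBB·AC·AC·CA·CBB·AC·AC
    A ↦ D
    B ↦ AC
    C ↦ CBB
    D ↦ CA

A->D, B->AC, C->CBB, D->CA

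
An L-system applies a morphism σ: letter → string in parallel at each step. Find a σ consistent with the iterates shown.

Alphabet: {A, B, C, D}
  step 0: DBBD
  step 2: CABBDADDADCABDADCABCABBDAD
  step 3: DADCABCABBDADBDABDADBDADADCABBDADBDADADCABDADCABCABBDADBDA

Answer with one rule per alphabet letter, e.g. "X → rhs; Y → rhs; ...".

A->D, B->CAB, C->DA, D->BDA

  step 2 ⇒ step 3: CABBDADDADCABDADCABCABBDAD ⇒ DA·D·CAB·CAB·BDA·D·BDA·BDA·D·BDA·DA·D·CAB·BDA·D·BDA·DA·D·CAB·DA·D·CAB·CAB·BDA·D·BDA
    A ↦ D
    B ↦ CAB
    C ↦ DA
    D ↦ BDA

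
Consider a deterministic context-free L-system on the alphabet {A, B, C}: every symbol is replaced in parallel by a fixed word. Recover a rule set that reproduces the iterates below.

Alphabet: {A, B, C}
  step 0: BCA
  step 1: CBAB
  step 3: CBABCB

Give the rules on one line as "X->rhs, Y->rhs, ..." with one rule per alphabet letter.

  step 0 ⇒ step 1: BCA ⇒ C·B·AB
    A ↦ AB
    B ↦ C
    C ↦ B

A->AB, B->C, C->B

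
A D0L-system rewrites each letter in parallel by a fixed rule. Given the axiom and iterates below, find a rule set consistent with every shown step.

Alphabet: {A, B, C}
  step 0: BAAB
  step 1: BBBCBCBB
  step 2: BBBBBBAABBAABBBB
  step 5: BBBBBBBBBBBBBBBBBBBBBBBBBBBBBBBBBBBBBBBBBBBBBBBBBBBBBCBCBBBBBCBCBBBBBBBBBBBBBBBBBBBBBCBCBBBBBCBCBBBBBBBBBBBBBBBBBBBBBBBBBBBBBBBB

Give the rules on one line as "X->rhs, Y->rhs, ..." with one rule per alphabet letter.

  step 1 ⇒ step 2: BBBCBCBB ⇒ BB·BB·BB·AA·BB·AA·BB·BB
    B ↦ BB
    C ↦ AA
  step 0 ⇒ step 1: BAAB ⇒ BB·BC·BC·BB
    A ↦ BC

A->BC, B->BB, C->AA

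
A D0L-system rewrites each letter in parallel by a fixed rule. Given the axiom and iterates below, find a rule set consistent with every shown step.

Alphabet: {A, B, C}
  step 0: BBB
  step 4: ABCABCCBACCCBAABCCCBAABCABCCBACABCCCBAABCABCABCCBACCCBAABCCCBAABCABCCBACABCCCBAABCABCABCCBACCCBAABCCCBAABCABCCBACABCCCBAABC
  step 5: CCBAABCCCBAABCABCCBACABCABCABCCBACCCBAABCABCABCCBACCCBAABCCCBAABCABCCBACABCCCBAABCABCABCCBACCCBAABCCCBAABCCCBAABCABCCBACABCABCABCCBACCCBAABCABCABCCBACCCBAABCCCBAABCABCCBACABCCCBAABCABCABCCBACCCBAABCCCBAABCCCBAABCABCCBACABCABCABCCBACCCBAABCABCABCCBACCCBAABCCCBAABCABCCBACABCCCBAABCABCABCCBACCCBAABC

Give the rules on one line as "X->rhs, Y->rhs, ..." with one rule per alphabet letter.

  step 4 ⇒ step 5: ABCABCCBACCCBAABCCCBAABCABCCBACABCCCBAABCABCABCCBACCCBAABCCCBAABCABCCBACABCCCBAABCABCABCCBACCCBAABCCCBAABCABCCBACABCCCBAABC ⇒ C·CBA·ABC·C·CBA·ABC·ABC·CBA·C·ABC·ABC·ABC·CBA·C·C·CBA·ABC·ABC·ABC·CBA·C·C·CBA·ABC·C·CBA·ABC·ABC·CBA·C·ABC·C·CBA·ABC·ABC·ABC·CBA·C·C·CBA·ABC·C·CBA·ABC·C·CBA·ABC·ABC·CBA·C·ABC·ABC·ABC·CBA·C·C·CBA·ABC·ABC·ABC·CBA·C·C·CBA·ABC·C·CBA·ABC·ABC·CBA·C·ABC·C·CBA·ABC·ABC·ABC·CBA·C·C·CBA·ABC·C·CBA·ABC·C·CBA·ABC·ABC·CBA·C·ABC·ABC·ABC·CBA·C·C·CBA·ABC·ABC·ABC·CBA·C·C·CBA·ABC·C·CBA·ABC·ABC·CBA·C·ABC·C·CBA·ABC·ABC·ABC·CBA·C·C·CBA·ABC
    A ↦ C
    B ↦ CBA
    C ↦ ABC

A->C, B->CBA, C->ABC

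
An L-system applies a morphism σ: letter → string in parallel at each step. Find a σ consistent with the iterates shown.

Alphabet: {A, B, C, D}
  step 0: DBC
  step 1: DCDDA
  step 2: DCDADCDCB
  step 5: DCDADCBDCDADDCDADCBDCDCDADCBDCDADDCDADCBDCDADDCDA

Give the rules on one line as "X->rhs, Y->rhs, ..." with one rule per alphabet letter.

  step 1 ⇒ step 2: DCDDA ⇒ DC·DA·DC·DC·B
    A ↦ B
    C ↦ DA
    D ↦ DC
  step 0 ⇒ step 1: DBC ⇒ DC·D·DA
    B ↦ D

A->B, B->D, C->DA, D->DC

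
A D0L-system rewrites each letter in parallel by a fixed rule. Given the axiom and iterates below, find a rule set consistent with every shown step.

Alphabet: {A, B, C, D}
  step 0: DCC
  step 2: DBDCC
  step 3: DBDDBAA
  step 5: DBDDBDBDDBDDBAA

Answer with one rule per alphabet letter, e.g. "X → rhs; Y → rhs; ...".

A->C, B->D, C->A, D->DB

  step 2 ⇒ step 3: DBDCC ⇒ DB·D·DB·A·A
    B ↦ D
    C ↦ A
    D ↦ DB
    A ↦ C  (constrained at step 3)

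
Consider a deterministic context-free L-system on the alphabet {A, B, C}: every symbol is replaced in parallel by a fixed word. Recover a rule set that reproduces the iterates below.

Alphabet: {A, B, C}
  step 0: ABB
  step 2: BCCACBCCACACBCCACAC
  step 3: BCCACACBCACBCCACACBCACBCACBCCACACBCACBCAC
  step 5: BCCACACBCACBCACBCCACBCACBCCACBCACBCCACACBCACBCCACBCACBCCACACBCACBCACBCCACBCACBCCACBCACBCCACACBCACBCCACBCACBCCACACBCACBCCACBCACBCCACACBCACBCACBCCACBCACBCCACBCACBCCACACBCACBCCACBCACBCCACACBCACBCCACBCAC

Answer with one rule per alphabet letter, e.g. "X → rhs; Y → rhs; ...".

A->BC, B->BCC, C->AC

  step 2 ⇒ step 3: BCCACBCCACACBCCACAC ⇒ BCC·AC·AC·BC·AC·BCC·AC·AC·BC·AC·BC·AC·BCC·AC·AC·BC·AC·BC·AC
    A ↦ BC
    B ↦ BCC
    C ↦ AC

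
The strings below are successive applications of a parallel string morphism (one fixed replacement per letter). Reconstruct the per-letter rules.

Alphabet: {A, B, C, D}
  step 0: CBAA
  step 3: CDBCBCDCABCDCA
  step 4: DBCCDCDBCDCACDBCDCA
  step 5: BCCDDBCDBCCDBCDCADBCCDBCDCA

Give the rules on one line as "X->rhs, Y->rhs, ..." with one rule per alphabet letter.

  step 4 ⇒ step 5: DBCCDCDBCDCACDBCDCA ⇒ BC·C·D·D·BC·D·BC·C·D·BC·D·CA·D·BC·C·D·BC·D·CA
    A ↦ CA
    B ↦ C
    C ↦ D
    D ↦ BC

A->CA, B->C, C->D, D->BC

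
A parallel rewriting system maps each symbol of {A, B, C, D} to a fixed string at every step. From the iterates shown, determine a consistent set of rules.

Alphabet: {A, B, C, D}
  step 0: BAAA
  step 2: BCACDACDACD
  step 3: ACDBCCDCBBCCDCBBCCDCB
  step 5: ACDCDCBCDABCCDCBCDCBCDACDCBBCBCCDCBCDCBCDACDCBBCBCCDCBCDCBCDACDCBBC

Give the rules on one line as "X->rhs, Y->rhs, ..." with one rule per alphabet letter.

A->BC, B->A, C->CD, D->CB

  step 2 ⇒ step 3: BCACDACDACD ⇒ A·CD·BC·CD·CB·BC·CD·CB·BC·CD·CB
    A ↦ BC
    B ↦ A
    C ↦ CD
    D ↦ CB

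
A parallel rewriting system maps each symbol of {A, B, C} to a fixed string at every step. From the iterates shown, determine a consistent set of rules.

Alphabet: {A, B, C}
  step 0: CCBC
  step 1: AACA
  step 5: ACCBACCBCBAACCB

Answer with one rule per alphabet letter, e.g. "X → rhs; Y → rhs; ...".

A->CB, B->C, C->A

  step 0 ⇒ step 1: CCBC ⇒ A·A·C·A
    B ↦ C
    C ↦ A
    A ↦ CB  (constrained at step 1)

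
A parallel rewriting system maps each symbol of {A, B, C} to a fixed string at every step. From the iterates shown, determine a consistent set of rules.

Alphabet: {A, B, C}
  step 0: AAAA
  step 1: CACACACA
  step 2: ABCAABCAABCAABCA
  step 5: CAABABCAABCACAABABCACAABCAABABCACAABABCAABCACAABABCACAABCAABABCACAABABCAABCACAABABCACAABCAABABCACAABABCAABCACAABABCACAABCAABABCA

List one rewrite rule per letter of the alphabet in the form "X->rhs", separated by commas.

  step 1 ⇒ step 2: CACACACA ⇒ AB·CA·AB·CA·AB·CA·AB·CA
    A ↦ CA
    C ↦ AB
    B ↦ AB  (constrained at step 2)

A->CA, B->AB, C->AB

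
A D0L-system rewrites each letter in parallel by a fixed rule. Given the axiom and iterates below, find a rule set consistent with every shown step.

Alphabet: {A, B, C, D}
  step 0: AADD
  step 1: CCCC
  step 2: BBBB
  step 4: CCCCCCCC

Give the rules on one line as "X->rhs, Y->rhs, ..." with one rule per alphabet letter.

  step 1 ⇒ step 2: CCCC ⇒ B·B·B·B
    C ↦ B
  step 0 ⇒ step 1: AADD ⇒ C·C·C·C
    A ↦ C
    B ↦ DA  (constrained at step 2)
  step 0 ⇒ step 1: AADD ⇒ C·C·C·C
    D ↦ C

A->C, B->DA, C->B, D->C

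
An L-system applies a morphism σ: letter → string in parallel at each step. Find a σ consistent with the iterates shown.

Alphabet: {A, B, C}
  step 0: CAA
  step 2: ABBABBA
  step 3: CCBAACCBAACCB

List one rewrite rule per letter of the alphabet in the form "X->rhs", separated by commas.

A->CCB, B->A, C->B

  step 2 ⇒ step 3: ABBABBA ⇒ CCB·A·A·CCB·A·A·CCB
    A ↦ CCB
    B ↦ A
    C ↦ B  (constrained at step 0)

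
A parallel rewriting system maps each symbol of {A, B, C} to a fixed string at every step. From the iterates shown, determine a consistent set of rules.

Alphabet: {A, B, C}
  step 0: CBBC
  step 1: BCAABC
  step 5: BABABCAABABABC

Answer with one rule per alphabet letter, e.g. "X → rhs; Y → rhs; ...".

A->B, B->A, C->BC

  step 0 ⇒ step 1: CBBC ⇒ BC·A·A·BC
    B ↦ A
    C ↦ BC
    A ↦ B  (constrained at step 1)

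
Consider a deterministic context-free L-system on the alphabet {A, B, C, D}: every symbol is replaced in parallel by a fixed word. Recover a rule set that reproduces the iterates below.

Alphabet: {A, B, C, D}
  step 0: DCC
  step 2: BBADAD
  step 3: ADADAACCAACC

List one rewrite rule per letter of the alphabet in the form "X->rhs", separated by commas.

  step 2 ⇒ step 3: BBADAD ⇒ AD·AD·AA·CC·AA·CC
    A ↦ AA
    B ↦ AD
    D ↦ CC
    C ↦ B  (constrained at step 0)

A->AA, B->AD, C->B, D->CC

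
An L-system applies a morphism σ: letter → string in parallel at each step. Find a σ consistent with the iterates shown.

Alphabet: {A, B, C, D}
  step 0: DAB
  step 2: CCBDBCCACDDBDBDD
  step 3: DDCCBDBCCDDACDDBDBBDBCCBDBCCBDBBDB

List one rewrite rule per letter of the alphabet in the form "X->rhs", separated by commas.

  step 2 ⇒ step 3: CCBDBCCACDDBDBDD ⇒ D·D·CC·BDB·CC·D·D·ACD·D·BDB·BDB·CC·BDB·CC·BDB·BDB
    A ↦ ACD
    B ↦ CC
    C ↦ D
    D ↦ BDB

A->ACD, B->CC, C->D, D->BDB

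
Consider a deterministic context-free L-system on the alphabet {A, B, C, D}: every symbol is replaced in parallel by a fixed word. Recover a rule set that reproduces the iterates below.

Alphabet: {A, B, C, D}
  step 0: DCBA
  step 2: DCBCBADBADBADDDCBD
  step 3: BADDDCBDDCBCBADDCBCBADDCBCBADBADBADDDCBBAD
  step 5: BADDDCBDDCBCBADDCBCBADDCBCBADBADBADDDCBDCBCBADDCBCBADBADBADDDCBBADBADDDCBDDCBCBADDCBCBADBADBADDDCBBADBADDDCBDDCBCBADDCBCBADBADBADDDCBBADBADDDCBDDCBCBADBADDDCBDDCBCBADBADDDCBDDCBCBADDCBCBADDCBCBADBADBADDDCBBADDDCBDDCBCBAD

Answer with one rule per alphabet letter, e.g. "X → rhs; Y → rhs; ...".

  step 2 ⇒ step 3: DCBCBADBADBADDDCBD ⇒ BAD·D·DCB·D·DCB·C·BAD·DCB·C·BAD·DCB·C·BAD·BAD·BAD·D·DCB·BAD
    A ↦ C
    B ↦ DCB
    C ↦ D
    D ↦ BAD

A->C, B->DCB, C->D, D->BAD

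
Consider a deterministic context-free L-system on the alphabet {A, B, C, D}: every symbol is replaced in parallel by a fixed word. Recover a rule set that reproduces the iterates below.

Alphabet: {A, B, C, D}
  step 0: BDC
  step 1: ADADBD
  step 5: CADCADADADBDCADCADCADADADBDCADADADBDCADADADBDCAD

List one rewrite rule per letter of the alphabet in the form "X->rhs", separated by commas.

  step 0 ⇒ step 1: BDC ⇒ AD·AD·BD
    B ↦ AD
    C ↦ BD
    D ↦ AD
    A ↦ C  (constrained at step 1)

A->C, B->AD, C->BD, D->AD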